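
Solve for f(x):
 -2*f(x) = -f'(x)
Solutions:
 f(x) = C1*exp(2*x)


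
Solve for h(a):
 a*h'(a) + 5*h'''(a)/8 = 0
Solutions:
 h(a) = C1 + Integral(C2*airyai(-2*5^(2/3)*a/5) + C3*airybi(-2*5^(2/3)*a/5), a)


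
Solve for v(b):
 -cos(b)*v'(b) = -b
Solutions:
 v(b) = C1 + Integral(b/cos(b), b)


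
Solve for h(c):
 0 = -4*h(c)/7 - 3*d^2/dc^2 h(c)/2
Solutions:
 h(c) = C1*sin(2*sqrt(42)*c/21) + C2*cos(2*sqrt(42)*c/21)


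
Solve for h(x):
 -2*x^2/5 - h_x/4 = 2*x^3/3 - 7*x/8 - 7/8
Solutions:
 h(x) = C1 - 2*x^4/3 - 8*x^3/15 + 7*x^2/4 + 7*x/2


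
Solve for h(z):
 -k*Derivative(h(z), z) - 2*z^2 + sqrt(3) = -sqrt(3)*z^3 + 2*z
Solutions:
 h(z) = C1 + sqrt(3)*z^4/(4*k) - 2*z^3/(3*k) - z^2/k + sqrt(3)*z/k


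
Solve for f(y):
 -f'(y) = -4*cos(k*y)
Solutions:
 f(y) = C1 + 4*sin(k*y)/k


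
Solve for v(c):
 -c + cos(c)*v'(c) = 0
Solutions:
 v(c) = C1 + Integral(c/cos(c), c)


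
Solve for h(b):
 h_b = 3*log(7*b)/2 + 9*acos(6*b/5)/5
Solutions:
 h(b) = C1 + 3*b*log(b)/2 + 9*b*acos(6*b/5)/5 - 3*b/2 + 3*b*log(7)/2 - 3*sqrt(25 - 36*b^2)/10


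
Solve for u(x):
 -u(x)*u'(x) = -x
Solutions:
 u(x) = -sqrt(C1 + x^2)
 u(x) = sqrt(C1 + x^2)


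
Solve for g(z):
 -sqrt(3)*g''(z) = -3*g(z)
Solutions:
 g(z) = C1*exp(-3^(1/4)*z) + C2*exp(3^(1/4)*z)


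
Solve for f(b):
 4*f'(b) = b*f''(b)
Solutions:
 f(b) = C1 + C2*b^5


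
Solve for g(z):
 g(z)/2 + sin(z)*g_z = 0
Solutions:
 g(z) = C1*(cos(z) + 1)^(1/4)/(cos(z) - 1)^(1/4)


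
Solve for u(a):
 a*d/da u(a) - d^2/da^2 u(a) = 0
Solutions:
 u(a) = C1 + C2*erfi(sqrt(2)*a/2)


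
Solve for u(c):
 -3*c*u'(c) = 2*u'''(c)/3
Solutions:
 u(c) = C1 + Integral(C2*airyai(-6^(2/3)*c/2) + C3*airybi(-6^(2/3)*c/2), c)


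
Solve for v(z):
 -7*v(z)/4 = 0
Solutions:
 v(z) = 0


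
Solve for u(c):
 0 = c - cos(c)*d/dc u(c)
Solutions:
 u(c) = C1 + Integral(c/cos(c), c)


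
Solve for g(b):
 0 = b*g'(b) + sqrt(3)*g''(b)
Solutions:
 g(b) = C1 + C2*erf(sqrt(2)*3^(3/4)*b/6)


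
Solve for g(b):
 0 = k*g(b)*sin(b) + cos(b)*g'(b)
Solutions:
 g(b) = C1*exp(k*log(cos(b)))


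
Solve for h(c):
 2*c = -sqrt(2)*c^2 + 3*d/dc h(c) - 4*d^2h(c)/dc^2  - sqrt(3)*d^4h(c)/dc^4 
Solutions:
 h(c) = C1 + C2*exp(c*(-2^(2/3)*3^(1/6)*(27 + sqrt(256*sqrt(3) + 729))^(1/3) + 8*6^(1/3)/(27 + sqrt(256*sqrt(3) + 729))^(1/3))/12)*sin(c*(8*2^(1/3)*3^(5/6)/(27 + sqrt(256*sqrt(3) + 729))^(1/3) + 6^(2/3)*(27 + sqrt(256*sqrt(3) + 729))^(1/3))/12) + C3*exp(c*(-2^(2/3)*3^(1/6)*(27 + sqrt(256*sqrt(3) + 729))^(1/3) + 8*6^(1/3)/(27 + sqrt(256*sqrt(3) + 729))^(1/3))/12)*cos(c*(8*2^(1/3)*3^(5/6)/(27 + sqrt(256*sqrt(3) + 729))^(1/3) + 6^(2/3)*(27 + sqrt(256*sqrt(3) + 729))^(1/3))/12) + C4*exp(-c*(-2^(2/3)*3^(1/6)*(27 + sqrt(256*sqrt(3) + 729))^(1/3) + 8*6^(1/3)/(27 + sqrt(256*sqrt(3) + 729))^(1/3))/6) + sqrt(2)*c^3/9 + c^2/3 + 4*sqrt(2)*c^2/9 + 8*c/9 + 32*sqrt(2)*c/27


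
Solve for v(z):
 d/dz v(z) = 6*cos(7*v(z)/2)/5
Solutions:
 -6*z/5 - log(sin(7*v(z)/2) - 1)/7 + log(sin(7*v(z)/2) + 1)/7 = C1


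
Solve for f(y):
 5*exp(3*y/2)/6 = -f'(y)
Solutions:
 f(y) = C1 - 5*exp(3*y/2)/9


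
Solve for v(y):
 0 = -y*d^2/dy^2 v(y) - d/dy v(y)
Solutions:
 v(y) = C1 + C2*log(y)


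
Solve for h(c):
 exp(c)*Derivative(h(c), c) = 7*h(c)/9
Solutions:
 h(c) = C1*exp(-7*exp(-c)/9)


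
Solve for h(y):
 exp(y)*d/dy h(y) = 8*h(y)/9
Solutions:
 h(y) = C1*exp(-8*exp(-y)/9)


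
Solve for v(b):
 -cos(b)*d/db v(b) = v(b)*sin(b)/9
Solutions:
 v(b) = C1*cos(b)^(1/9)


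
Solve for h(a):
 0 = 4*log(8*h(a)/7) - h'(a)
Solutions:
 -Integral(1/(log(_y) - log(7) + 3*log(2)), (_y, h(a)))/4 = C1 - a


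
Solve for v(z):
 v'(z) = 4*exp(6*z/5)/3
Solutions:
 v(z) = C1 + 10*exp(6*z/5)/9


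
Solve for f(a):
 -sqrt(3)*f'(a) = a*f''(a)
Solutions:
 f(a) = C1 + C2*a^(1 - sqrt(3))


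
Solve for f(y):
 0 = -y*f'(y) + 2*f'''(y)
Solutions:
 f(y) = C1 + Integral(C2*airyai(2^(2/3)*y/2) + C3*airybi(2^(2/3)*y/2), y)


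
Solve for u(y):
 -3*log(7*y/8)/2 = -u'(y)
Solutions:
 u(y) = C1 + 3*y*log(y)/2 - 9*y*log(2)/2 - 3*y/2 + 3*y*log(7)/2


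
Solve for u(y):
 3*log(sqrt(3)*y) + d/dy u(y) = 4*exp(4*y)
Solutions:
 u(y) = C1 - 3*y*log(y) + y*(3 - 3*log(3)/2) + exp(4*y)


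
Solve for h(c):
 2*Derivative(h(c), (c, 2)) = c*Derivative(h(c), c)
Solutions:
 h(c) = C1 + C2*erfi(c/2)


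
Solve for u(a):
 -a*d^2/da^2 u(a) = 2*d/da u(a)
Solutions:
 u(a) = C1 + C2/a


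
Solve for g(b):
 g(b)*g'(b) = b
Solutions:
 g(b) = -sqrt(C1 + b^2)
 g(b) = sqrt(C1 + b^2)


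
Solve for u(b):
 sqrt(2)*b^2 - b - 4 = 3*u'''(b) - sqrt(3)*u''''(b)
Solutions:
 u(b) = C1 + C2*b + C3*b^2 + C4*exp(sqrt(3)*b) + sqrt(2)*b^5/180 + b^4*(-3 + 2*sqrt(6))/216 + b^3*(-12 - sqrt(3) + 2*sqrt(2))/54


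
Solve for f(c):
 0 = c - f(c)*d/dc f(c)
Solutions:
 f(c) = -sqrt(C1 + c^2)
 f(c) = sqrt(C1 + c^2)


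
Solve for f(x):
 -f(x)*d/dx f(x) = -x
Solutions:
 f(x) = -sqrt(C1 + x^2)
 f(x) = sqrt(C1 + x^2)


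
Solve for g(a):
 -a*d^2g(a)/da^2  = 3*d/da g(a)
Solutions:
 g(a) = C1 + C2/a^2


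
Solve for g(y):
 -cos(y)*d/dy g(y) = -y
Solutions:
 g(y) = C1 + Integral(y/cos(y), y)


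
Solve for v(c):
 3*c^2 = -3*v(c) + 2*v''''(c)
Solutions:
 v(c) = C1*exp(-2^(3/4)*3^(1/4)*c/2) + C2*exp(2^(3/4)*3^(1/4)*c/2) + C3*sin(2^(3/4)*3^(1/4)*c/2) + C4*cos(2^(3/4)*3^(1/4)*c/2) - c^2


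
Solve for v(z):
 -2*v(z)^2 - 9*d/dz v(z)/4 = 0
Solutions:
 v(z) = 9/(C1 + 8*z)


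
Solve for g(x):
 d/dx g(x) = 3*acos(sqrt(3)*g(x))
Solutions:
 Integral(1/acos(sqrt(3)*_y), (_y, g(x))) = C1 + 3*x


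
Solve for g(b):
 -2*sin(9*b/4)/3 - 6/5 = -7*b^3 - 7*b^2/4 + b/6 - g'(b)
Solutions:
 g(b) = C1 - 7*b^4/4 - 7*b^3/12 + b^2/12 + 6*b/5 - 8*cos(9*b/4)/27


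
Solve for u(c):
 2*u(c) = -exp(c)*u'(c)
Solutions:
 u(c) = C1*exp(2*exp(-c))


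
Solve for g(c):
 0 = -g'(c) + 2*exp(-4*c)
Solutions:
 g(c) = C1 - exp(-4*c)/2


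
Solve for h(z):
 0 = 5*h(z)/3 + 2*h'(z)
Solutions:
 h(z) = C1*exp(-5*z/6)


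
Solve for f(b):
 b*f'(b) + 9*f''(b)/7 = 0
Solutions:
 f(b) = C1 + C2*erf(sqrt(14)*b/6)


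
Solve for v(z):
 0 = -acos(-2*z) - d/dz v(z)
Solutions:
 v(z) = C1 - z*acos(-2*z) - sqrt(1 - 4*z^2)/2


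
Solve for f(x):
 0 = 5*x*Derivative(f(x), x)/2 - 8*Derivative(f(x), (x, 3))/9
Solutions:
 f(x) = C1 + Integral(C2*airyai(2^(2/3)*45^(1/3)*x/4) + C3*airybi(2^(2/3)*45^(1/3)*x/4), x)


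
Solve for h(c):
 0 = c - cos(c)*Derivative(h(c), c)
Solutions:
 h(c) = C1 + Integral(c/cos(c), c)


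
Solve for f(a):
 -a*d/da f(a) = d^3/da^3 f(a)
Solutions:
 f(a) = C1 + Integral(C2*airyai(-a) + C3*airybi(-a), a)


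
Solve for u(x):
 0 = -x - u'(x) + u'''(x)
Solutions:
 u(x) = C1 + C2*exp(-x) + C3*exp(x) - x^2/2


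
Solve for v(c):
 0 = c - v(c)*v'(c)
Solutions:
 v(c) = -sqrt(C1 + c^2)
 v(c) = sqrt(C1 + c^2)


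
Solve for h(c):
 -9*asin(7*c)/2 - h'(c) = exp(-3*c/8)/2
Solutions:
 h(c) = C1 - 9*c*asin(7*c)/2 - 9*sqrt(1 - 49*c^2)/14 + 4*exp(-3*c/8)/3


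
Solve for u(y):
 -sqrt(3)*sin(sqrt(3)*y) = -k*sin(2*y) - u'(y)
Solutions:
 u(y) = C1 + k*cos(2*y)/2 - cos(sqrt(3)*y)


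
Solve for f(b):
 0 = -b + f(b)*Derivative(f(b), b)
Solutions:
 f(b) = -sqrt(C1 + b^2)
 f(b) = sqrt(C1 + b^2)


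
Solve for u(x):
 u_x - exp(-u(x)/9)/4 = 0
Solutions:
 u(x) = 9*log(C1 + x/36)


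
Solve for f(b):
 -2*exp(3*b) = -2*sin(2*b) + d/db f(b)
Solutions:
 f(b) = C1 - 2*exp(3*b)/3 - cos(2*b)


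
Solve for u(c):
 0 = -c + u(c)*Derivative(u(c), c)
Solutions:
 u(c) = -sqrt(C1 + c^2)
 u(c) = sqrt(C1 + c^2)


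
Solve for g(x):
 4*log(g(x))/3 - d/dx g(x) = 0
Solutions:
 li(g(x)) = C1 + 4*x/3


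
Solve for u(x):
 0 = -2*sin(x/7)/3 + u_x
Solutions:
 u(x) = C1 - 14*cos(x/7)/3


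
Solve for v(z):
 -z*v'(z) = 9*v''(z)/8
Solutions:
 v(z) = C1 + C2*erf(2*z/3)


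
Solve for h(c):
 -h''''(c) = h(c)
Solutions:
 h(c) = (C1*sin(sqrt(2)*c/2) + C2*cos(sqrt(2)*c/2))*exp(-sqrt(2)*c/2) + (C3*sin(sqrt(2)*c/2) + C4*cos(sqrt(2)*c/2))*exp(sqrt(2)*c/2)


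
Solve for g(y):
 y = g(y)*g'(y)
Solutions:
 g(y) = -sqrt(C1 + y^2)
 g(y) = sqrt(C1 + y^2)


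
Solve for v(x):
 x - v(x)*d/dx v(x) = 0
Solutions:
 v(x) = -sqrt(C1 + x^2)
 v(x) = sqrt(C1 + x^2)


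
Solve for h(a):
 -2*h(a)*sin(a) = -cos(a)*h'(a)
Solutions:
 h(a) = C1/cos(a)^2


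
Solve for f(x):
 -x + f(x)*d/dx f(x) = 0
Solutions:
 f(x) = -sqrt(C1 + x^2)
 f(x) = sqrt(C1 + x^2)


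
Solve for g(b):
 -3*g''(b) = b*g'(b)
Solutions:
 g(b) = C1 + C2*erf(sqrt(6)*b/6)


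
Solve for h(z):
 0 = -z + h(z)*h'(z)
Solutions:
 h(z) = -sqrt(C1 + z^2)
 h(z) = sqrt(C1 + z^2)


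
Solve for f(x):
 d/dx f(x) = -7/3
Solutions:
 f(x) = C1 - 7*x/3


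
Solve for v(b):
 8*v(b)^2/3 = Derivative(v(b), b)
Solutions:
 v(b) = -3/(C1 + 8*b)


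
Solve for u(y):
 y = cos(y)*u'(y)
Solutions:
 u(y) = C1 + Integral(y/cos(y), y)


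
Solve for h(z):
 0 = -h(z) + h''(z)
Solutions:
 h(z) = C1*exp(-z) + C2*exp(z)


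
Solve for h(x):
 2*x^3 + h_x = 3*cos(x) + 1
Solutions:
 h(x) = C1 - x^4/2 + x + 3*sin(x)


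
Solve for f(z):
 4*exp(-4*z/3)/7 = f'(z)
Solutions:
 f(z) = C1 - 3*exp(-4*z/3)/7


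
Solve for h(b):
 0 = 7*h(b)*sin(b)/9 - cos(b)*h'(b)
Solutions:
 h(b) = C1/cos(b)^(7/9)


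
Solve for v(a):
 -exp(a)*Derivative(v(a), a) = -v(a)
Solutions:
 v(a) = C1*exp(-exp(-a))


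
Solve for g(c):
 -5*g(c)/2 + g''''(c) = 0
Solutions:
 g(c) = C1*exp(-2^(3/4)*5^(1/4)*c/2) + C2*exp(2^(3/4)*5^(1/4)*c/2) + C3*sin(2^(3/4)*5^(1/4)*c/2) + C4*cos(2^(3/4)*5^(1/4)*c/2)


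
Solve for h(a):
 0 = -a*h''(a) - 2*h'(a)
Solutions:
 h(a) = C1 + C2/a


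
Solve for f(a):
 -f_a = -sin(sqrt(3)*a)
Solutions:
 f(a) = C1 - sqrt(3)*cos(sqrt(3)*a)/3


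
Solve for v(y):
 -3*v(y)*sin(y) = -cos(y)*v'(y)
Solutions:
 v(y) = C1/cos(y)^3


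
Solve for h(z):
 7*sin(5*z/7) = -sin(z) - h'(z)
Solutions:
 h(z) = C1 + 49*cos(5*z/7)/5 + cos(z)


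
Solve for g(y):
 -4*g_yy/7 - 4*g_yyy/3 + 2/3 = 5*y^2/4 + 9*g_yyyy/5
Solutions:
 g(y) = C1 + C2*y - 35*y^4/192 + 245*y^3/144 - 2555*y^2/576 + (C3*sin(2*sqrt(1610)*y/189) + C4*cos(2*sqrt(1610)*y/189))*exp(-10*y/27)


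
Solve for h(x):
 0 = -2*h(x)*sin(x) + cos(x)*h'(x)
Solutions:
 h(x) = C1/cos(x)^2


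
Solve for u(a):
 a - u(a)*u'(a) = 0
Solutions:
 u(a) = -sqrt(C1 + a^2)
 u(a) = sqrt(C1 + a^2)


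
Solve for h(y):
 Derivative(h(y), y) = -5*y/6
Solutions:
 h(y) = C1 - 5*y^2/12


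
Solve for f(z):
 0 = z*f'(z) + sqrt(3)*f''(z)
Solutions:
 f(z) = C1 + C2*erf(sqrt(2)*3^(3/4)*z/6)


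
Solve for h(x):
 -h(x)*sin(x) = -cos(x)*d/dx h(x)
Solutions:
 h(x) = C1/cos(x)


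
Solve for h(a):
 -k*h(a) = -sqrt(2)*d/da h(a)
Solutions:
 h(a) = C1*exp(sqrt(2)*a*k/2)


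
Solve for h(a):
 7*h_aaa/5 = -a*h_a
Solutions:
 h(a) = C1 + Integral(C2*airyai(-5^(1/3)*7^(2/3)*a/7) + C3*airybi(-5^(1/3)*7^(2/3)*a/7), a)


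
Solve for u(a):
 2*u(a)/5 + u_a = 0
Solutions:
 u(a) = C1*exp(-2*a/5)


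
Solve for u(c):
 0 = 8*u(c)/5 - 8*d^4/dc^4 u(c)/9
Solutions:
 u(c) = C1*exp(-sqrt(3)*5^(3/4)*c/5) + C2*exp(sqrt(3)*5^(3/4)*c/5) + C3*sin(sqrt(3)*5^(3/4)*c/5) + C4*cos(sqrt(3)*5^(3/4)*c/5)


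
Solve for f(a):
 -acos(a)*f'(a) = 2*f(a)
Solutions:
 f(a) = C1*exp(-2*Integral(1/acos(a), a))


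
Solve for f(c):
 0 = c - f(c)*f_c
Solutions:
 f(c) = -sqrt(C1 + c^2)
 f(c) = sqrt(C1 + c^2)


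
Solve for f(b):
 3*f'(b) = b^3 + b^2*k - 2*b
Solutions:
 f(b) = C1 + b^4/12 + b^3*k/9 - b^2/3


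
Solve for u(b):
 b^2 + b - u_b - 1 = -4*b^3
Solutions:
 u(b) = C1 + b^4 + b^3/3 + b^2/2 - b


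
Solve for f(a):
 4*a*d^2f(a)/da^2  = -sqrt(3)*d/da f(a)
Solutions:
 f(a) = C1 + C2*a^(1 - sqrt(3)/4)


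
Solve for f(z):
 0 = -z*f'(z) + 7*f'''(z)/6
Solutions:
 f(z) = C1 + Integral(C2*airyai(6^(1/3)*7^(2/3)*z/7) + C3*airybi(6^(1/3)*7^(2/3)*z/7), z)


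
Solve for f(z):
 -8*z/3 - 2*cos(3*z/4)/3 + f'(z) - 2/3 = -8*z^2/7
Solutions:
 f(z) = C1 - 8*z^3/21 + 4*z^2/3 + 2*z/3 + 8*sin(3*z/4)/9


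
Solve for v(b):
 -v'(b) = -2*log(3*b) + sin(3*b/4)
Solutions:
 v(b) = C1 + 2*b*log(b) - 2*b + 2*b*log(3) + 4*cos(3*b/4)/3


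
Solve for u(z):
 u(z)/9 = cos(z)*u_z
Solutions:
 u(z) = C1*(sin(z) + 1)^(1/18)/(sin(z) - 1)^(1/18)


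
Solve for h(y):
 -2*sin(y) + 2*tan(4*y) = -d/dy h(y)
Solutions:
 h(y) = C1 + log(cos(4*y))/2 - 2*cos(y)


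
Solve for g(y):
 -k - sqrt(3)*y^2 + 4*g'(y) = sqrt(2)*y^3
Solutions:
 g(y) = C1 + k*y/4 + sqrt(2)*y^4/16 + sqrt(3)*y^3/12


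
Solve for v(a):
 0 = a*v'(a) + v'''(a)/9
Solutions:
 v(a) = C1 + Integral(C2*airyai(-3^(2/3)*a) + C3*airybi(-3^(2/3)*a), a)


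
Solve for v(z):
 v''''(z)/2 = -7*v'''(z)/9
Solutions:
 v(z) = C1 + C2*z + C3*z^2 + C4*exp(-14*z/9)


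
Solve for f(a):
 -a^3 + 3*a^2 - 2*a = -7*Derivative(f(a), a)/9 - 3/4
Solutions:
 f(a) = C1 + 9*a^4/28 - 9*a^3/7 + 9*a^2/7 - 27*a/28


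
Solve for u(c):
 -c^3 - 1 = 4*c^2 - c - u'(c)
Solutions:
 u(c) = C1 + c^4/4 + 4*c^3/3 - c^2/2 + c


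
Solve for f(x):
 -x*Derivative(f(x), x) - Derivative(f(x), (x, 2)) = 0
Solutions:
 f(x) = C1 + C2*erf(sqrt(2)*x/2)


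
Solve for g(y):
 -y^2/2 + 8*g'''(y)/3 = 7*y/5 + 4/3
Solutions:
 g(y) = C1 + C2*y + C3*y^2 + y^5/320 + 7*y^4/320 + y^3/12


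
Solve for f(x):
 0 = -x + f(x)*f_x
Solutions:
 f(x) = -sqrt(C1 + x^2)
 f(x) = sqrt(C1 + x^2)


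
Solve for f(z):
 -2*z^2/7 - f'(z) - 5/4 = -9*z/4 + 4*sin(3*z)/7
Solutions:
 f(z) = C1 - 2*z^3/21 + 9*z^2/8 - 5*z/4 + 4*cos(3*z)/21


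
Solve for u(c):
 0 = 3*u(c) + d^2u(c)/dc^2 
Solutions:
 u(c) = C1*sin(sqrt(3)*c) + C2*cos(sqrt(3)*c)


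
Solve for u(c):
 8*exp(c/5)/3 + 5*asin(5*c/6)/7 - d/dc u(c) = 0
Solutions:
 u(c) = C1 + 5*c*asin(5*c/6)/7 + sqrt(36 - 25*c^2)/7 + 40*exp(c/5)/3


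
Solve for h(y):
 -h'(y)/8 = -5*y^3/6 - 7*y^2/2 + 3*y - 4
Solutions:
 h(y) = C1 + 5*y^4/3 + 28*y^3/3 - 12*y^2 + 32*y


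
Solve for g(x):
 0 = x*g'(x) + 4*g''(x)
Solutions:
 g(x) = C1 + C2*erf(sqrt(2)*x/4)


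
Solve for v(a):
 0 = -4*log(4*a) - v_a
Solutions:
 v(a) = C1 - 4*a*log(a) - a*log(256) + 4*a


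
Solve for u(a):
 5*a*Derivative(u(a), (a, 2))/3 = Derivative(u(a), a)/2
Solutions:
 u(a) = C1 + C2*a^(13/10)


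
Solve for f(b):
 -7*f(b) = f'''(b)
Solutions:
 f(b) = C3*exp(-7^(1/3)*b) + (C1*sin(sqrt(3)*7^(1/3)*b/2) + C2*cos(sqrt(3)*7^(1/3)*b/2))*exp(7^(1/3)*b/2)


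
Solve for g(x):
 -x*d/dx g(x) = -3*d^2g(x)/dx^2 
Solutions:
 g(x) = C1 + C2*erfi(sqrt(6)*x/6)


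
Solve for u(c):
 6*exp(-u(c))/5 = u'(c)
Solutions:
 u(c) = log(C1 + 6*c/5)


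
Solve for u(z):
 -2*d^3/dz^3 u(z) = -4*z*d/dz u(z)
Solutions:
 u(z) = C1 + Integral(C2*airyai(2^(1/3)*z) + C3*airybi(2^(1/3)*z), z)


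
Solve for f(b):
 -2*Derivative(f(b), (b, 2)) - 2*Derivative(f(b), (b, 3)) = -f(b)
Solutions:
 f(b) = C1*exp(-b*(2*2^(2/3)/(3*sqrt(57) + 23)^(1/3) + 4 + 2^(1/3)*(3*sqrt(57) + 23)^(1/3))/12)*sin(2^(1/3)*sqrt(3)*b*(-(3*sqrt(57) + 23)^(1/3) + 2*2^(1/3)/(3*sqrt(57) + 23)^(1/3))/12) + C2*exp(-b*(2*2^(2/3)/(3*sqrt(57) + 23)^(1/3) + 4 + 2^(1/3)*(3*sqrt(57) + 23)^(1/3))/12)*cos(2^(1/3)*sqrt(3)*b*(-(3*sqrt(57) + 23)^(1/3) + 2*2^(1/3)/(3*sqrt(57) + 23)^(1/3))/12) + C3*exp(b*(-2 + 2*2^(2/3)/(3*sqrt(57) + 23)^(1/3) + 2^(1/3)*(3*sqrt(57) + 23)^(1/3))/6)


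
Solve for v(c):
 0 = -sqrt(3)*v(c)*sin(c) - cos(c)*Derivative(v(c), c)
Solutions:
 v(c) = C1*cos(c)^(sqrt(3))


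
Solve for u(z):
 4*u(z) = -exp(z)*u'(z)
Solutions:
 u(z) = C1*exp(4*exp(-z))


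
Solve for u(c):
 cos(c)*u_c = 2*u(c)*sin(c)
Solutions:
 u(c) = C1/cos(c)^2


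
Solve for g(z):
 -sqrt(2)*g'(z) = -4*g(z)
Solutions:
 g(z) = C1*exp(2*sqrt(2)*z)


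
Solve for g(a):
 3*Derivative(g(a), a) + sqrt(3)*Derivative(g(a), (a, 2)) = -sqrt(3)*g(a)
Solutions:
 g(a) = (C1*sin(a/2) + C2*cos(a/2))*exp(-sqrt(3)*a/2)


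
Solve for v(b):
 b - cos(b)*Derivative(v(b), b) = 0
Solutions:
 v(b) = C1 + Integral(b/cos(b), b)


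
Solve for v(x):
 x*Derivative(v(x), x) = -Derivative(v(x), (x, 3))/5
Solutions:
 v(x) = C1 + Integral(C2*airyai(-5^(1/3)*x) + C3*airybi(-5^(1/3)*x), x)


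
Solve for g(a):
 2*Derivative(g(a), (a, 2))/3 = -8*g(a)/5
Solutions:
 g(a) = C1*sin(2*sqrt(15)*a/5) + C2*cos(2*sqrt(15)*a/5)


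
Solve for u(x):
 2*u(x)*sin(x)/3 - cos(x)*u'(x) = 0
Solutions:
 u(x) = C1/cos(x)^(2/3)


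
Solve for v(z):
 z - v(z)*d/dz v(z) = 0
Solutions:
 v(z) = -sqrt(C1 + z^2)
 v(z) = sqrt(C1 + z^2)


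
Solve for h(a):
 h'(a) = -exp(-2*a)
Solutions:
 h(a) = C1 + exp(-2*a)/2


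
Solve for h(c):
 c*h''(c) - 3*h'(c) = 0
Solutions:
 h(c) = C1 + C2*c^4


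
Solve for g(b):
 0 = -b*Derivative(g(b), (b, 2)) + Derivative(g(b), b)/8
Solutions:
 g(b) = C1 + C2*b^(9/8)


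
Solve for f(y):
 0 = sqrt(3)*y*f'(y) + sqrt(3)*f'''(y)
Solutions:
 f(y) = C1 + Integral(C2*airyai(-y) + C3*airybi(-y), y)


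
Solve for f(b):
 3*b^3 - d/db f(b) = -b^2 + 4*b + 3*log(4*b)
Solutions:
 f(b) = C1 + 3*b^4/4 + b^3/3 - 2*b^2 - 3*b*log(b) - b*log(64) + 3*b


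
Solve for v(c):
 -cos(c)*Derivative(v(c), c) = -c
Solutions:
 v(c) = C1 + Integral(c/cos(c), c)


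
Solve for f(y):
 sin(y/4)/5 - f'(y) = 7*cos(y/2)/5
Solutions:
 f(y) = C1 - 14*sin(y/2)/5 - 4*cos(y/4)/5


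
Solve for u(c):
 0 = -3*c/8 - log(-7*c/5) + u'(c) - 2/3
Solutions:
 u(c) = C1 + 3*c^2/16 + c*log(-c) + c*(-log(5) - 1/3 + log(7))


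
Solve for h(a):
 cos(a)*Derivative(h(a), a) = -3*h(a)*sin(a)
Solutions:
 h(a) = C1*cos(a)^3


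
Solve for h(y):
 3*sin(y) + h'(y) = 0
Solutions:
 h(y) = C1 + 3*cos(y)


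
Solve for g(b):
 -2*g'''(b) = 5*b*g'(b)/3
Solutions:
 g(b) = C1 + Integral(C2*airyai(-5^(1/3)*6^(2/3)*b/6) + C3*airybi(-5^(1/3)*6^(2/3)*b/6), b)


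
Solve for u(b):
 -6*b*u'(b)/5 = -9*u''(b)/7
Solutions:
 u(b) = C1 + C2*erfi(sqrt(105)*b/15)


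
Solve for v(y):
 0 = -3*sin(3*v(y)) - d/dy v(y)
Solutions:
 v(y) = -acos((-C1 - exp(18*y))/(C1 - exp(18*y)))/3 + 2*pi/3
 v(y) = acos((-C1 - exp(18*y))/(C1 - exp(18*y)))/3


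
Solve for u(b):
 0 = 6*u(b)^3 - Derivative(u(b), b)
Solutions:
 u(b) = -sqrt(2)*sqrt(-1/(C1 + 6*b))/2
 u(b) = sqrt(2)*sqrt(-1/(C1 + 6*b))/2


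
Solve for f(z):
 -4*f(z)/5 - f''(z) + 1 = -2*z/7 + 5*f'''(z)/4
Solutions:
 f(z) = C1*exp(z*(-4 + 4/(3*sqrt(2265) + 143)^(1/3) + (3*sqrt(2265) + 143)^(1/3))/15)*sin(sqrt(3)*z*(-(3*sqrt(2265) + 143)^(1/3) + 4/(3*sqrt(2265) + 143)^(1/3))/15) + C2*exp(z*(-4 + 4/(3*sqrt(2265) + 143)^(1/3) + (3*sqrt(2265) + 143)^(1/3))/15)*cos(sqrt(3)*z*(-(3*sqrt(2265) + 143)^(1/3) + 4/(3*sqrt(2265) + 143)^(1/3))/15) + C3*exp(-2*z*(4/(3*sqrt(2265) + 143)^(1/3) + 2 + (3*sqrt(2265) + 143)^(1/3))/15) + 5*z/14 + 5/4


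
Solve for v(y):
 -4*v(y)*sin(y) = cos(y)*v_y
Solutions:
 v(y) = C1*cos(y)^4


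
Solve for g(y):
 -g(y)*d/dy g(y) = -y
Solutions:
 g(y) = -sqrt(C1 + y^2)
 g(y) = sqrt(C1 + y^2)


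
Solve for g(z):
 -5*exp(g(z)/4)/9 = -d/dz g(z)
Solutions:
 g(z) = 4*log(-1/(C1 + 5*z)) + 8*log(6)


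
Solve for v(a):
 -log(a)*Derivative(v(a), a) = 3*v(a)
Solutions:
 v(a) = C1*exp(-3*li(a))


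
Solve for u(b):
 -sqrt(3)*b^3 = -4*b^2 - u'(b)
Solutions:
 u(b) = C1 + sqrt(3)*b^4/4 - 4*b^3/3


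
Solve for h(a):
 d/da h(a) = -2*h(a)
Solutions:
 h(a) = C1*exp(-2*a)


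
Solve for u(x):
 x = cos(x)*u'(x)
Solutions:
 u(x) = C1 + Integral(x/cos(x), x)


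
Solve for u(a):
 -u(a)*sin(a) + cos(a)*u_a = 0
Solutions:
 u(a) = C1/cos(a)


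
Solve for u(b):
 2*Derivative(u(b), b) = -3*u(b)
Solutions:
 u(b) = C1*exp(-3*b/2)


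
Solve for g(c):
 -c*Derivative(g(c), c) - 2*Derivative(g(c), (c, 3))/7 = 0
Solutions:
 g(c) = C1 + Integral(C2*airyai(-2^(2/3)*7^(1/3)*c/2) + C3*airybi(-2^(2/3)*7^(1/3)*c/2), c)


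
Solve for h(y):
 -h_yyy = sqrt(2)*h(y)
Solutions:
 h(y) = C3*exp(-2^(1/6)*y) + (C1*sin(2^(1/6)*sqrt(3)*y/2) + C2*cos(2^(1/6)*sqrt(3)*y/2))*exp(2^(1/6)*y/2)


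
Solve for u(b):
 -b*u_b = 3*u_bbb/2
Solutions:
 u(b) = C1 + Integral(C2*airyai(-2^(1/3)*3^(2/3)*b/3) + C3*airybi(-2^(1/3)*3^(2/3)*b/3), b)


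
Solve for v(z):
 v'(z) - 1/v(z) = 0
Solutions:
 v(z) = -sqrt(C1 + 2*z)
 v(z) = sqrt(C1 + 2*z)


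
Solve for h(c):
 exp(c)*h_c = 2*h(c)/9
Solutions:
 h(c) = C1*exp(-2*exp(-c)/9)


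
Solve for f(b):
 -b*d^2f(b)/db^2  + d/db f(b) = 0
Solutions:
 f(b) = C1 + C2*b^2


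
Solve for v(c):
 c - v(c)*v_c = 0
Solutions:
 v(c) = -sqrt(C1 + c^2)
 v(c) = sqrt(C1 + c^2)


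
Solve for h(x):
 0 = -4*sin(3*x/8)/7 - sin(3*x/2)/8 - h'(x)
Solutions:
 h(x) = C1 + 32*cos(3*x/8)/21 + cos(3*x/2)/12


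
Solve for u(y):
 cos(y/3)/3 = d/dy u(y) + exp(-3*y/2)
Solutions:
 u(y) = C1 + sin(y/3) + 2*exp(-3*y/2)/3


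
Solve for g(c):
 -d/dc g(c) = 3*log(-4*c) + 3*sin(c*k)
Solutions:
 g(c) = C1 - 3*c*log(-c) - 6*c*log(2) + 3*c - 3*Piecewise((-cos(c*k)/k, Ne(k, 0)), (0, True))


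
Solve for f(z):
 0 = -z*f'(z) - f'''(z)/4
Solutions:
 f(z) = C1 + Integral(C2*airyai(-2^(2/3)*z) + C3*airybi(-2^(2/3)*z), z)


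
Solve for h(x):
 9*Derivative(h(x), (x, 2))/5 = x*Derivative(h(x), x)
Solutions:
 h(x) = C1 + C2*erfi(sqrt(10)*x/6)


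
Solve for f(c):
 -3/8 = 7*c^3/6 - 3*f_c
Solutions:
 f(c) = C1 + 7*c^4/72 + c/8


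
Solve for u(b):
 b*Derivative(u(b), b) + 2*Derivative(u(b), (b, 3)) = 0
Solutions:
 u(b) = C1 + Integral(C2*airyai(-2^(2/3)*b/2) + C3*airybi(-2^(2/3)*b/2), b)


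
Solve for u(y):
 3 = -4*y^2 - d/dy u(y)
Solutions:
 u(y) = C1 - 4*y^3/3 - 3*y


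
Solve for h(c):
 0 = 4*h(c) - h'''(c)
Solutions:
 h(c) = C3*exp(2^(2/3)*c) + (C1*sin(2^(2/3)*sqrt(3)*c/2) + C2*cos(2^(2/3)*sqrt(3)*c/2))*exp(-2^(2/3)*c/2)


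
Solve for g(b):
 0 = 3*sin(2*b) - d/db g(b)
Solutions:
 g(b) = C1 - 3*cos(2*b)/2


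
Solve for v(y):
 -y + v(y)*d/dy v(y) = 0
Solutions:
 v(y) = -sqrt(C1 + y^2)
 v(y) = sqrt(C1 + y^2)


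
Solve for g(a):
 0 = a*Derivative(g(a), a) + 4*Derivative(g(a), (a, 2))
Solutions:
 g(a) = C1 + C2*erf(sqrt(2)*a/4)


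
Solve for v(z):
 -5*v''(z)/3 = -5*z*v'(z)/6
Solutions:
 v(z) = C1 + C2*erfi(z/2)


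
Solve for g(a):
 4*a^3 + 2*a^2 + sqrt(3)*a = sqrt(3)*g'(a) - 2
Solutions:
 g(a) = C1 + sqrt(3)*a^4/3 + 2*sqrt(3)*a^3/9 + a^2/2 + 2*sqrt(3)*a/3


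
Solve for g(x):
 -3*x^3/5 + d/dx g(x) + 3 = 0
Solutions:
 g(x) = C1 + 3*x^4/20 - 3*x


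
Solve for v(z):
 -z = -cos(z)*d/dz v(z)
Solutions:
 v(z) = C1 + Integral(z/cos(z), z)


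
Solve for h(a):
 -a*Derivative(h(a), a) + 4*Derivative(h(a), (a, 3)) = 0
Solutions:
 h(a) = C1 + Integral(C2*airyai(2^(1/3)*a/2) + C3*airybi(2^(1/3)*a/2), a)


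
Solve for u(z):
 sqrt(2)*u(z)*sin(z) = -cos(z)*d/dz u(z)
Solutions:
 u(z) = C1*cos(z)^(sqrt(2))


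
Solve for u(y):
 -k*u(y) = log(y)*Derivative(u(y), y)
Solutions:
 u(y) = C1*exp(-k*li(y))


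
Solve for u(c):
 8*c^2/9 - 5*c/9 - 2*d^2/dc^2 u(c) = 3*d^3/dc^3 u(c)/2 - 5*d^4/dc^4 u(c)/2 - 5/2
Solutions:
 u(c) = C1 + C2*c + C3*exp(c*(3 - sqrt(89))/10) + C4*exp(c*(3 + sqrt(89))/10) + c^4/27 - 17*c^3/108 + 221*c^2/144


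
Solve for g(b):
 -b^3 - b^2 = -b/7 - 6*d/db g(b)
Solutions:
 g(b) = C1 + b^4/24 + b^3/18 - b^2/84


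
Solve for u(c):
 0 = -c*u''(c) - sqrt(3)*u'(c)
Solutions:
 u(c) = C1 + C2*c^(1 - sqrt(3))


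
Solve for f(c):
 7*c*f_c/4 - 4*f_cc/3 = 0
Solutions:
 f(c) = C1 + C2*erfi(sqrt(42)*c/8)


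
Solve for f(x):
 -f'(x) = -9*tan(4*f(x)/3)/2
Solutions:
 f(x) = -3*asin(C1*exp(6*x))/4 + 3*pi/4
 f(x) = 3*asin(C1*exp(6*x))/4


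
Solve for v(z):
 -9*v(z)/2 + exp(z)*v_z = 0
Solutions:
 v(z) = C1*exp(-9*exp(-z)/2)


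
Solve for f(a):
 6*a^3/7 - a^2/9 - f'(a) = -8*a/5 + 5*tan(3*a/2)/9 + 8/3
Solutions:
 f(a) = C1 + 3*a^4/14 - a^3/27 + 4*a^2/5 - 8*a/3 + 10*log(cos(3*a/2))/27


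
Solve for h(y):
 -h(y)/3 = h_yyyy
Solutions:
 h(y) = (C1*sin(sqrt(2)*3^(3/4)*y/6) + C2*cos(sqrt(2)*3^(3/4)*y/6))*exp(-sqrt(2)*3^(3/4)*y/6) + (C3*sin(sqrt(2)*3^(3/4)*y/6) + C4*cos(sqrt(2)*3^(3/4)*y/6))*exp(sqrt(2)*3^(3/4)*y/6)


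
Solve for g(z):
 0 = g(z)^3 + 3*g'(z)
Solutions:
 g(z) = -sqrt(6)*sqrt(-1/(C1 - z))/2
 g(z) = sqrt(6)*sqrt(-1/(C1 - z))/2


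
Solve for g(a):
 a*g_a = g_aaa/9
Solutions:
 g(a) = C1 + Integral(C2*airyai(3^(2/3)*a) + C3*airybi(3^(2/3)*a), a)


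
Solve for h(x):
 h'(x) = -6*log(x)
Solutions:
 h(x) = C1 - 6*x*log(x) + 6*x


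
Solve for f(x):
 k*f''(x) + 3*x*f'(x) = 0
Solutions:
 f(x) = C1 + C2*sqrt(k)*erf(sqrt(6)*x*sqrt(1/k)/2)


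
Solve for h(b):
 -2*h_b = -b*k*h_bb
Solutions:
 h(b) = C1 + b^(((re(k) + 2)*re(k) + im(k)^2)/(re(k)^2 + im(k)^2))*(C2*sin(2*log(b)*Abs(im(k))/(re(k)^2 + im(k)^2)) + C3*cos(2*log(b)*im(k)/(re(k)^2 + im(k)^2)))


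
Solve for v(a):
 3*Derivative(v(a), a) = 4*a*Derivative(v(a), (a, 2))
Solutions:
 v(a) = C1 + C2*a^(7/4)


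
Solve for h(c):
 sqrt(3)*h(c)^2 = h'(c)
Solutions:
 h(c) = -1/(C1 + sqrt(3)*c)


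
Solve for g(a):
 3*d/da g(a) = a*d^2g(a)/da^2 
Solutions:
 g(a) = C1 + C2*a^4


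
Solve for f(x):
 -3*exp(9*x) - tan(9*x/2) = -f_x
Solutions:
 f(x) = C1 + exp(9*x)/3 - 2*log(cos(9*x/2))/9


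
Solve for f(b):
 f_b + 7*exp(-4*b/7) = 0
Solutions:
 f(b) = C1 + 49*exp(-4*b/7)/4


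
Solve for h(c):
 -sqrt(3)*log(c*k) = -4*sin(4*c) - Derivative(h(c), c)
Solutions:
 h(c) = C1 + sqrt(3)*c*(log(c*k) - 1) + cos(4*c)


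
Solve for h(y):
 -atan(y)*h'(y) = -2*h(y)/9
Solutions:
 h(y) = C1*exp(2*Integral(1/atan(y), y)/9)


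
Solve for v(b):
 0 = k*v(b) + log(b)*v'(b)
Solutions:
 v(b) = C1*exp(-k*li(b))


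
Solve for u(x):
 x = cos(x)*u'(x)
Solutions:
 u(x) = C1 + Integral(x/cos(x), x)


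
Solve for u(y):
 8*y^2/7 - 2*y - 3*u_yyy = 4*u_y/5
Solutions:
 u(y) = C1 + C2*sin(2*sqrt(15)*y/15) + C3*cos(2*sqrt(15)*y/15) + 10*y^3/21 - 5*y^2/4 - 75*y/7


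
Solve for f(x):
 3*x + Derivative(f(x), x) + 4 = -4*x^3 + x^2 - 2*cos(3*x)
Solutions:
 f(x) = C1 - x^4 + x^3/3 - 3*x^2/2 - 4*x - 2*sin(3*x)/3


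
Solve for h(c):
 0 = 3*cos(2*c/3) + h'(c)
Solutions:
 h(c) = C1 - 9*sin(2*c/3)/2


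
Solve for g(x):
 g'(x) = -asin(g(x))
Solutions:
 Integral(1/asin(_y), (_y, g(x))) = C1 - x


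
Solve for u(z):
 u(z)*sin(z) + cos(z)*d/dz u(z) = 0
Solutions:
 u(z) = C1*cos(z)


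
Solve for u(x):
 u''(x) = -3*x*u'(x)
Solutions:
 u(x) = C1 + C2*erf(sqrt(6)*x/2)


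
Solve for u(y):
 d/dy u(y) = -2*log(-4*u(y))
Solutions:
 Integral(1/(log(-_y) + 2*log(2)), (_y, u(y)))/2 = C1 - y


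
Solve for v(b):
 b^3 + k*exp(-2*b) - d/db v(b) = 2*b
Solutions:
 v(b) = C1 + b^4/4 - b^2 - k*exp(-2*b)/2


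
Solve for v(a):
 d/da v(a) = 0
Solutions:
 v(a) = C1


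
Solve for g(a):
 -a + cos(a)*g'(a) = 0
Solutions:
 g(a) = C1 + Integral(a/cos(a), a)


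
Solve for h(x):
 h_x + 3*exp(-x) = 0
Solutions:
 h(x) = C1 + 3*exp(-x)


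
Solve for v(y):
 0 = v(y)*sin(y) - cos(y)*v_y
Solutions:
 v(y) = C1/cos(y)


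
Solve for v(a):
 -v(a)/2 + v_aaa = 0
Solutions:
 v(a) = C3*exp(2^(2/3)*a/2) + (C1*sin(2^(2/3)*sqrt(3)*a/4) + C2*cos(2^(2/3)*sqrt(3)*a/4))*exp(-2^(2/3)*a/4)


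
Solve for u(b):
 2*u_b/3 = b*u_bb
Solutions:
 u(b) = C1 + C2*b^(5/3)


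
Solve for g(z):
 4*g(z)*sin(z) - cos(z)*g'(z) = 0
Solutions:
 g(z) = C1/cos(z)^4


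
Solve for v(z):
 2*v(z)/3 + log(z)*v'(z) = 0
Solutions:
 v(z) = C1*exp(-2*li(z)/3)


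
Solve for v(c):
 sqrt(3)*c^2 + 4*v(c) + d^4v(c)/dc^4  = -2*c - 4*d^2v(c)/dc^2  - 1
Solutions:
 v(c) = -sqrt(3)*c^2/4 - c/2 + (C1 + C2*c)*sin(sqrt(2)*c) + (C3 + C4*c)*cos(sqrt(2)*c) - 1/4 + sqrt(3)/2


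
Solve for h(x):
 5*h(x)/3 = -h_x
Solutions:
 h(x) = C1*exp(-5*x/3)


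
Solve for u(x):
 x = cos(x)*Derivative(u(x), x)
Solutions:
 u(x) = C1 + Integral(x/cos(x), x)


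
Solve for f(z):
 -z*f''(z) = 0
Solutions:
 f(z) = C1 + C2*z


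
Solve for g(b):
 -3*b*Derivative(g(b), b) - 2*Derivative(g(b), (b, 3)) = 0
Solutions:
 g(b) = C1 + Integral(C2*airyai(-2^(2/3)*3^(1/3)*b/2) + C3*airybi(-2^(2/3)*3^(1/3)*b/2), b)


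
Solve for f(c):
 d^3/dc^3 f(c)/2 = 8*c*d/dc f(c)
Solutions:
 f(c) = C1 + Integral(C2*airyai(2*2^(1/3)*c) + C3*airybi(2*2^(1/3)*c), c)


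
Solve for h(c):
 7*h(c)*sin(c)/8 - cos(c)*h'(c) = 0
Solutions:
 h(c) = C1/cos(c)^(7/8)


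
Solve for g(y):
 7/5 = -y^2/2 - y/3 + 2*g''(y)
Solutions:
 g(y) = C1 + C2*y + y^4/48 + y^3/36 + 7*y^2/20


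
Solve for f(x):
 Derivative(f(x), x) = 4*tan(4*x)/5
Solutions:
 f(x) = C1 - log(cos(4*x))/5


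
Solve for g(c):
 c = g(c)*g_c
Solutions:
 g(c) = -sqrt(C1 + c^2)
 g(c) = sqrt(C1 + c^2)


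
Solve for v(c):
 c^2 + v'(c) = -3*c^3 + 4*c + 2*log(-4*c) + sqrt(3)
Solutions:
 v(c) = C1 - 3*c^4/4 - c^3/3 + 2*c^2 + 2*c*log(-c) + c*(-2 + sqrt(3) + 4*log(2))


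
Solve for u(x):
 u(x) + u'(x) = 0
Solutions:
 u(x) = C1*exp(-x)


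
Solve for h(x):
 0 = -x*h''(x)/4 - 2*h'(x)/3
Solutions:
 h(x) = C1 + C2/x^(5/3)


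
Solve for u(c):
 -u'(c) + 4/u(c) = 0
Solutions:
 u(c) = -sqrt(C1 + 8*c)
 u(c) = sqrt(C1 + 8*c)


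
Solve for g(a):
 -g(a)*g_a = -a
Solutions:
 g(a) = -sqrt(C1 + a^2)
 g(a) = sqrt(C1 + a^2)


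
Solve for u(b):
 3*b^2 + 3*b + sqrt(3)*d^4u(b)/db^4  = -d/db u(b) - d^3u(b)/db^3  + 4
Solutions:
 u(b) = C1 + C2*exp(b*(-4*sqrt(3) + 2*18^(1/3)/(9*sqrt(255) + 83*sqrt(3))^(1/3) + 12^(1/3)*(9*sqrt(255) + 83*sqrt(3))^(1/3))/36)*sin(2^(1/3)*3^(1/6)*b*(-2^(1/3)*3^(2/3)*(9*sqrt(255) + 83*sqrt(3))^(1/3) + 6/(9*sqrt(255) + 83*sqrt(3))^(1/3))/36) + C3*exp(b*(-4*sqrt(3) + 2*18^(1/3)/(9*sqrt(255) + 83*sqrt(3))^(1/3) + 12^(1/3)*(9*sqrt(255) + 83*sqrt(3))^(1/3))/36)*cos(2^(1/3)*3^(1/6)*b*(-2^(1/3)*3^(2/3)*(9*sqrt(255) + 83*sqrt(3))^(1/3) + 6/(9*sqrt(255) + 83*sqrt(3))^(1/3))/36) + C4*exp(-b*(2*18^(1/3)/(9*sqrt(255) + 83*sqrt(3))^(1/3) + 2*sqrt(3) + 12^(1/3)*(9*sqrt(255) + 83*sqrt(3))^(1/3))/18) - b^3 - 3*b^2/2 + 10*b


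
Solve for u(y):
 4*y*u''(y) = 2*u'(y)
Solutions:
 u(y) = C1 + C2*y^(3/2)


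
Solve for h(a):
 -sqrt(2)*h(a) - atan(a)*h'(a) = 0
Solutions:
 h(a) = C1*exp(-sqrt(2)*Integral(1/atan(a), a))


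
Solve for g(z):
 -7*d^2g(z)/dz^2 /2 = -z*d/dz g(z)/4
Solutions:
 g(z) = C1 + C2*erfi(sqrt(7)*z/14)


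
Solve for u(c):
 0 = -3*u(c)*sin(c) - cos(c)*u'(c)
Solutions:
 u(c) = C1*cos(c)^3


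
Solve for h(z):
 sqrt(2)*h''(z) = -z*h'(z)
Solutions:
 h(z) = C1 + C2*erf(2^(1/4)*z/2)


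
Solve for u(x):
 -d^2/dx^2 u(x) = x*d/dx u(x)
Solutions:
 u(x) = C1 + C2*erf(sqrt(2)*x/2)


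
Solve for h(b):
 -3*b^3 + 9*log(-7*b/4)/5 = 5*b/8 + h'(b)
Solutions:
 h(b) = C1 - 3*b^4/4 - 5*b^2/16 + 9*b*log(-b)/5 + 9*b*(-2*log(2) - 1 + log(7))/5


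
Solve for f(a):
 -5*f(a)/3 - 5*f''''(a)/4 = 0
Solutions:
 f(a) = (C1*sin(3^(3/4)*a/3) + C2*cos(3^(3/4)*a/3))*exp(-3^(3/4)*a/3) + (C3*sin(3^(3/4)*a/3) + C4*cos(3^(3/4)*a/3))*exp(3^(3/4)*a/3)


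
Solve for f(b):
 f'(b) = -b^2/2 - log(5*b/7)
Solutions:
 f(b) = C1 - b^3/6 - b*log(b) + b*log(7/5) + b


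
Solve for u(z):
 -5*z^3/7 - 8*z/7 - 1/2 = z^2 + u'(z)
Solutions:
 u(z) = C1 - 5*z^4/28 - z^3/3 - 4*z^2/7 - z/2


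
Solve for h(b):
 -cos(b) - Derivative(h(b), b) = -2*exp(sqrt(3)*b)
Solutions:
 h(b) = C1 + 2*sqrt(3)*exp(sqrt(3)*b)/3 - sin(b)


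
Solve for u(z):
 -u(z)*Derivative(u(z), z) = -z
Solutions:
 u(z) = -sqrt(C1 + z^2)
 u(z) = sqrt(C1 + z^2)


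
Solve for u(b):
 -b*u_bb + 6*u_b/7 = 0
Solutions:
 u(b) = C1 + C2*b^(13/7)


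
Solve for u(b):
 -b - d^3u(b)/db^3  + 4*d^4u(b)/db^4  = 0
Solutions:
 u(b) = C1 + C2*b + C3*b^2 + C4*exp(b/4) - b^4/24 - 2*b^3/3


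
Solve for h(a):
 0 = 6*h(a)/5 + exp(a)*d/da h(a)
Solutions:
 h(a) = C1*exp(6*exp(-a)/5)


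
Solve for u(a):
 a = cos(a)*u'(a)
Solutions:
 u(a) = C1 + Integral(a/cos(a), a)


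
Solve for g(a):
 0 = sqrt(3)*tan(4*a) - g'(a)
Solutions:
 g(a) = C1 - sqrt(3)*log(cos(4*a))/4


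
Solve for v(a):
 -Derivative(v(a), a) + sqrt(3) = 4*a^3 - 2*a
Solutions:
 v(a) = C1 - a^4 + a^2 + sqrt(3)*a


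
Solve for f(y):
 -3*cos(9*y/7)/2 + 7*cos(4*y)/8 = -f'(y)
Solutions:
 f(y) = C1 + 7*sin(9*y/7)/6 - 7*sin(4*y)/32


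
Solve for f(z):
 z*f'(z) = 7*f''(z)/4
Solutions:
 f(z) = C1 + C2*erfi(sqrt(14)*z/7)


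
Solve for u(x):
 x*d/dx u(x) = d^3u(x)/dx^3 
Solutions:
 u(x) = C1 + Integral(C2*airyai(x) + C3*airybi(x), x)


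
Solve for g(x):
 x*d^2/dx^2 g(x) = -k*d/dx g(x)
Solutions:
 g(x) = C1 + x^(1 - re(k))*(C2*sin(log(x)*Abs(im(k))) + C3*cos(log(x)*im(k)))


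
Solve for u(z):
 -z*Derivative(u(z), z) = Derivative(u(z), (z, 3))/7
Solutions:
 u(z) = C1 + Integral(C2*airyai(-7^(1/3)*z) + C3*airybi(-7^(1/3)*z), z)


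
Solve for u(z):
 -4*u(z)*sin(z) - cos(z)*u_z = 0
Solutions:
 u(z) = C1*cos(z)^4


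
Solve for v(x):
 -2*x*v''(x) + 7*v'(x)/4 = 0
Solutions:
 v(x) = C1 + C2*x^(15/8)


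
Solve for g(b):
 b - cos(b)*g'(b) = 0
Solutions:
 g(b) = C1 + Integral(b/cos(b), b)


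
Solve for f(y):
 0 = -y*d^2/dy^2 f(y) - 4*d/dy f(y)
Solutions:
 f(y) = C1 + C2/y^3


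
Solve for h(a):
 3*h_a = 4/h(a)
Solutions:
 h(a) = -sqrt(C1 + 24*a)/3
 h(a) = sqrt(C1 + 24*a)/3


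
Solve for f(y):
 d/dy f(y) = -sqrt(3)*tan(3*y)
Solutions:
 f(y) = C1 + sqrt(3)*log(cos(3*y))/3


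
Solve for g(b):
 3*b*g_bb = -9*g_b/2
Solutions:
 g(b) = C1 + C2/sqrt(b)


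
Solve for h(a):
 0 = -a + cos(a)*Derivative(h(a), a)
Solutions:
 h(a) = C1 + Integral(a/cos(a), a)


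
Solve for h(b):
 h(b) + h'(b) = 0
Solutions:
 h(b) = C1*exp(-b)


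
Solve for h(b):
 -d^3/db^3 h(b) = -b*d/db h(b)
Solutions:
 h(b) = C1 + Integral(C2*airyai(b) + C3*airybi(b), b)


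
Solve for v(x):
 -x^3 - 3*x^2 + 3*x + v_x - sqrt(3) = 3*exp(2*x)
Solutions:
 v(x) = C1 + x^4/4 + x^3 - 3*x^2/2 + sqrt(3)*x + 3*exp(2*x)/2


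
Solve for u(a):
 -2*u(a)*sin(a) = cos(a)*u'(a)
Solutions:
 u(a) = C1*cos(a)^2


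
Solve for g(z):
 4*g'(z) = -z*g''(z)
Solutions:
 g(z) = C1 + C2/z^3


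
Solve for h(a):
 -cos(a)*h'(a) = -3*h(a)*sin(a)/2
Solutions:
 h(a) = C1/cos(a)^(3/2)


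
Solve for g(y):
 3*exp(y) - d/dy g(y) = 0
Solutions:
 g(y) = C1 + 3*exp(y)


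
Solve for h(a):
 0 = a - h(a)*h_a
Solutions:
 h(a) = -sqrt(C1 + a^2)
 h(a) = sqrt(C1 + a^2)


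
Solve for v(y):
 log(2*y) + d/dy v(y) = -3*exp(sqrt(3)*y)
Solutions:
 v(y) = C1 - y*log(y) + y*(1 - log(2)) - sqrt(3)*exp(sqrt(3)*y)


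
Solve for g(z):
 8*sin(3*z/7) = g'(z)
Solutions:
 g(z) = C1 - 56*cos(3*z/7)/3


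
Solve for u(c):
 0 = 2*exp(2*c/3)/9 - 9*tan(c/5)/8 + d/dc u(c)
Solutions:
 u(c) = C1 - exp(2*c/3)/3 - 45*log(cos(c/5))/8


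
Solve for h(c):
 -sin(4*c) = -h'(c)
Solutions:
 h(c) = C1 - cos(4*c)/4


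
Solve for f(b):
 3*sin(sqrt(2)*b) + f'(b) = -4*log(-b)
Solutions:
 f(b) = C1 - 4*b*log(-b) + 4*b + 3*sqrt(2)*cos(sqrt(2)*b)/2


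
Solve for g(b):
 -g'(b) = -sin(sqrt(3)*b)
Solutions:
 g(b) = C1 - sqrt(3)*cos(sqrt(3)*b)/3


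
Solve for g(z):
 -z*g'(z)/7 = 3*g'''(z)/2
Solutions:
 g(z) = C1 + Integral(C2*airyai(-2^(1/3)*21^(2/3)*z/21) + C3*airybi(-2^(1/3)*21^(2/3)*z/21), z)


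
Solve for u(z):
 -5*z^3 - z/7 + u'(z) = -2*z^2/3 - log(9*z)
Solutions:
 u(z) = C1 + 5*z^4/4 - 2*z^3/9 + z^2/14 - z*log(z) - z*log(9) + z


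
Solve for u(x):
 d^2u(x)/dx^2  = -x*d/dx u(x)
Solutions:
 u(x) = C1 + C2*erf(sqrt(2)*x/2)


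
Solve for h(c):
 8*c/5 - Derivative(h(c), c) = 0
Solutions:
 h(c) = C1 + 4*c^2/5


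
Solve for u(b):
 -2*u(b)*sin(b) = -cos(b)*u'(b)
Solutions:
 u(b) = C1/cos(b)^2


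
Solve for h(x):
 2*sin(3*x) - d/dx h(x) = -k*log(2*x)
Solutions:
 h(x) = C1 + k*x*(log(x) - 1) + k*x*log(2) - 2*cos(3*x)/3


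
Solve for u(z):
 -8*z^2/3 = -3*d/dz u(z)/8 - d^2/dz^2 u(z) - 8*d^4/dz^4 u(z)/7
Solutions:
 u(z) = C1 + C2*exp(42^(1/3)*z*(-4*21^(1/3)/(27 + sqrt(1401))^(1/3) + 2^(1/3)*(27 + sqrt(1401))^(1/3))/48)*sin(14^(1/3)*3^(1/6)*z*(12*7^(1/3)/(27 + sqrt(1401))^(1/3) + 2^(1/3)*3^(2/3)*(27 + sqrt(1401))^(1/3))/48) + C3*exp(42^(1/3)*z*(-4*21^(1/3)/(27 + sqrt(1401))^(1/3) + 2^(1/3)*(27 + sqrt(1401))^(1/3))/48)*cos(14^(1/3)*3^(1/6)*z*(12*7^(1/3)/(27 + sqrt(1401))^(1/3) + 2^(1/3)*3^(2/3)*(27 + sqrt(1401))^(1/3))/48) + C4*exp(-42^(1/3)*z*(-4*21^(1/3)/(27 + sqrt(1401))^(1/3) + 2^(1/3)*(27 + sqrt(1401))^(1/3))/24) + 64*z^3/27 - 512*z^2/27 + 8192*z/81


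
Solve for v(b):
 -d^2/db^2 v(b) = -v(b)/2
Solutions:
 v(b) = C1*exp(-sqrt(2)*b/2) + C2*exp(sqrt(2)*b/2)


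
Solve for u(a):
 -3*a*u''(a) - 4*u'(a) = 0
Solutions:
 u(a) = C1 + C2/a^(1/3)


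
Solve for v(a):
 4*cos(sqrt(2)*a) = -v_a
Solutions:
 v(a) = C1 - 2*sqrt(2)*sin(sqrt(2)*a)


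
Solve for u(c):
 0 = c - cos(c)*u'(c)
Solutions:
 u(c) = C1 + Integral(c/cos(c), c)


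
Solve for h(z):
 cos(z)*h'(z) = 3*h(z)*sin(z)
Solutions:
 h(z) = C1/cos(z)^3


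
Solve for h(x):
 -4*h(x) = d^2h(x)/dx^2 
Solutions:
 h(x) = C1*sin(2*x) + C2*cos(2*x)


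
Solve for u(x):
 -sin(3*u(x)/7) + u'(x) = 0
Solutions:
 -x + 7*log(cos(3*u(x)/7) - 1)/6 - 7*log(cos(3*u(x)/7) + 1)/6 = C1


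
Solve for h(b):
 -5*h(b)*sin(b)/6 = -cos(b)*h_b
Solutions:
 h(b) = C1/cos(b)^(5/6)


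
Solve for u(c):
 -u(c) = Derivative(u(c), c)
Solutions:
 u(c) = C1*exp(-c)


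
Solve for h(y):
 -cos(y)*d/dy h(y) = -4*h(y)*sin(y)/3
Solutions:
 h(y) = C1/cos(y)^(4/3)


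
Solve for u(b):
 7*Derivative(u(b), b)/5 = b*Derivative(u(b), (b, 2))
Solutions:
 u(b) = C1 + C2*b^(12/5)


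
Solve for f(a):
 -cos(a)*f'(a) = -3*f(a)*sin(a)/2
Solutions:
 f(a) = C1/cos(a)^(3/2)


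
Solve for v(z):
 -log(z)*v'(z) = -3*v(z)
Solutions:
 v(z) = C1*exp(3*li(z))


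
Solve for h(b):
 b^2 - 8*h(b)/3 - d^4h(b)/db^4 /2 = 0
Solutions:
 h(b) = 3*b^2/8 + (C1*sin(sqrt(2)*3^(3/4)*b/3) + C2*cos(sqrt(2)*3^(3/4)*b/3))*exp(-sqrt(2)*3^(3/4)*b/3) + (C3*sin(sqrt(2)*3^(3/4)*b/3) + C4*cos(sqrt(2)*3^(3/4)*b/3))*exp(sqrt(2)*3^(3/4)*b/3)


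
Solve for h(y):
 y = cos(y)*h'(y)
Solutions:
 h(y) = C1 + Integral(y/cos(y), y)


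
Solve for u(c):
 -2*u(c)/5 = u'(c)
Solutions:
 u(c) = C1*exp(-2*c/5)


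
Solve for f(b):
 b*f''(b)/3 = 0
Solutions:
 f(b) = C1 + C2*b


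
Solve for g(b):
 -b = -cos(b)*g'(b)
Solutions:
 g(b) = C1 + Integral(b/cos(b), b)


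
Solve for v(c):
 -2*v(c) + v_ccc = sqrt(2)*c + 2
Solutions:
 v(c) = C3*exp(2^(1/3)*c) - sqrt(2)*c/2 + (C1*sin(2^(1/3)*sqrt(3)*c/2) + C2*cos(2^(1/3)*sqrt(3)*c/2))*exp(-2^(1/3)*c/2) - 1


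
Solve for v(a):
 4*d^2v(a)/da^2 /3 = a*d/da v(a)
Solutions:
 v(a) = C1 + C2*erfi(sqrt(6)*a/4)


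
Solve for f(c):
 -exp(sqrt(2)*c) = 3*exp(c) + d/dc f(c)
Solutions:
 f(c) = C1 - 3*exp(c) - sqrt(2)*exp(sqrt(2)*c)/2


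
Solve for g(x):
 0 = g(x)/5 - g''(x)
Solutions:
 g(x) = C1*exp(-sqrt(5)*x/5) + C2*exp(sqrt(5)*x/5)


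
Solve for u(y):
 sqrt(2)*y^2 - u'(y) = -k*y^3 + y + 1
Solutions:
 u(y) = C1 + k*y^4/4 + sqrt(2)*y^3/3 - y^2/2 - y


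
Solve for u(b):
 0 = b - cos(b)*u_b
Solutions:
 u(b) = C1 + Integral(b/cos(b), b)
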